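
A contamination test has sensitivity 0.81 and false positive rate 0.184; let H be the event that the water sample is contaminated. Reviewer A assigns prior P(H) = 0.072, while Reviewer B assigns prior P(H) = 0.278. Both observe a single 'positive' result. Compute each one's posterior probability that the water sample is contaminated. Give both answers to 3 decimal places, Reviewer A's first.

The likelihood ratio for a 'positive' result is 0.81/0.184 = 4.4022.
Reviewer A: prior odds 0.072/0.928 = 0.077586; posterior odds 0.34155; posterior probability 0.255.
Reviewer B: prior odds 0.278/0.722 = 0.38504; posterior odds 1.6950; posterior probability 0.629.

Reviewer A: 0.255; Reviewer B: 0.629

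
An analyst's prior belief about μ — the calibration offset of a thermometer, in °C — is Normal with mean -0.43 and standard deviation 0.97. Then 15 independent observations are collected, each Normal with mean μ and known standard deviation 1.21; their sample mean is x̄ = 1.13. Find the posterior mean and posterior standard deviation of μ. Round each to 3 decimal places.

With known σ, the Normal prior is conjugate. Weight on the data is w = (n/σ²)/(n/σ² + 1/τ₀²) = 10.2452/(10.2452+1.06281) = 0.90601.
Posterior mean = w·x̄ + (1−w)·μ₀ = 0.90601·1.13 + 0.093988·-0.43 = 0.983. Posterior variance = 1/(10.2452+1.06281) = 0.0884329, so SD = 0.297.

Posterior mean ≈ 0.983; posterior SD ≈ 0.297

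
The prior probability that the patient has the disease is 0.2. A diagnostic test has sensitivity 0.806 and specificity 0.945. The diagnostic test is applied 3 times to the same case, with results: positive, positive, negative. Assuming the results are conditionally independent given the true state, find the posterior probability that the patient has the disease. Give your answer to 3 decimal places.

Posterior P(H) ≈ 0.917

With H the event that the patient has the disease, the joint likelihood of the observed sequence is P(data|H) = 0.806·0.806·0.194 = 0.12603 and P(data|¬H) = 0.055·0.055·0.945 = 0.0028586.
Bayes: P(H|data) = 0.2·0.12603 / (0.2·0.12603 + 0.8·0.0028586) = 0.025206/0.027493 = 0.9168.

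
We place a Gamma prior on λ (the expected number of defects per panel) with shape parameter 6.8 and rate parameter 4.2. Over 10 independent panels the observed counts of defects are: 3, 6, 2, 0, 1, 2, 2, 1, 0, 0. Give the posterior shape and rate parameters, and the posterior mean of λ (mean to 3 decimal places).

Posterior: Gamma(shape=23.8, rate=14.2); mean ≈ 1.676

Total count ∑xᵢ = 17 over n = 10 panels.
Gamma is conjugate to the Poisson likelihood: posterior is Gamma(shape = 6.8+17 = 23.8, rate = 4.2+10 = 14.2).
E[λ | data] = 23.8/14.2 = 1.676.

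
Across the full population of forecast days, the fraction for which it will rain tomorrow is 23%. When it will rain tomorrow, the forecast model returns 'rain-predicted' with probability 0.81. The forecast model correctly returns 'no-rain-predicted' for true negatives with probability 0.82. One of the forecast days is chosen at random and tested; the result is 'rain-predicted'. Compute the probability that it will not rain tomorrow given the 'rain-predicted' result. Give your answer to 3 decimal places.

P(¬H | E) ≈ 0.427

Write H for 'it will rain tomorrow'. Prior odds H:¬H = 0.23/0.77 = 0.29870. For the 'rain-predicted' outcome, the likelihood ratio is 0.81/0.18 = 4.5000.
Posterior odds = 0.29870 × 4.5000 = 1.3442, so P(H|E) = 1.3442/(1+1.3442) = 0.573. Then P(¬H|E) = 1 − 0.573 = 0.427.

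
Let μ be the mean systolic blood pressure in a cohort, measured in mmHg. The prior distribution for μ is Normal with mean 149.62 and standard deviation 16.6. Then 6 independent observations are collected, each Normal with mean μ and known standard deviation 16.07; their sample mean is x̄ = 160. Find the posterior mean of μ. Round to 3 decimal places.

Prior precision 1/τ₀² = 1/16.6² = 0.00362897; data precision n/σ² = 6/16.07² = 0.0232338.
Posterior precision = 0.00362897 + 0.0232338 = 0.0268627.
Posterior mean = (0.00362897·149.62 + 0.0232338·160) / 0.0268627 = 158.598.

Posterior mean ≈ 158.598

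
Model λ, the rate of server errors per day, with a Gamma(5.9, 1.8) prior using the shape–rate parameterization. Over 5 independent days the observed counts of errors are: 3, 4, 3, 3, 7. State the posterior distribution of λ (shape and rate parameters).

Posterior: Gamma(shape=25.9, rate=6.8)

Total count ∑xᵢ = 20 over n = 5 days.
Gamma is conjugate to the Poisson likelihood: posterior is Gamma(shape = 5.9+20 = 25.9, rate = 1.8+5 = 6.8).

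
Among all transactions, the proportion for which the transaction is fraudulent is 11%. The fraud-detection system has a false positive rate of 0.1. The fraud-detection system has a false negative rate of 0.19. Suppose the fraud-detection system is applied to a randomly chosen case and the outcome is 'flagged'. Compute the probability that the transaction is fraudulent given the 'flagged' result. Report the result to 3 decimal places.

Write H for 'the transaction is fraudulent'. Prior odds H:¬H = 0.11/0.89 = 0.12360. For the 'flagged' outcome, the likelihood ratio is 0.81/0.1 = 8.1000.
Posterior odds = 0.12360 × 8.1000 = 1.0011, so P(H|E) = 1.0011/(1+1.0011) = 0.500.

P(H | E) ≈ 0.500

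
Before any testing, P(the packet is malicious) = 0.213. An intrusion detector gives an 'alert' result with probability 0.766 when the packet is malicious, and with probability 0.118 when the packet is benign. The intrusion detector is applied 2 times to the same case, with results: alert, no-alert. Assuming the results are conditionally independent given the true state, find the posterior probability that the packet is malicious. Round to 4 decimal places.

Posterior P(H) ≈ 0.3179

With H the event that the packet is malicious, the joint likelihood of the observed sequence is P(data|H) = 0.766·0.234 = 0.17924 and P(data|¬H) = 0.118·0.882 = 0.10408.
Bayes: P(H|data) = 0.213·0.17924 / (0.213·0.17924 + 0.787·0.10408) = 0.038179/0.12009 = 0.3179.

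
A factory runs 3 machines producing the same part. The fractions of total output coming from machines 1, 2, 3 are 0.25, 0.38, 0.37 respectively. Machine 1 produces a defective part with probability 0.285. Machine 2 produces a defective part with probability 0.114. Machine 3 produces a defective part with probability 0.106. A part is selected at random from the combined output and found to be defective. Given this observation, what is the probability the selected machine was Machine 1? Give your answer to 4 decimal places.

Posterior probability ≈ 0.4633

Tabulate prior·likelihood by source: [1] prior 0.25, lik 0.285, product 0.07125; [2] prior 0.38, lik 0.114, product 0.04332; [3] prior 0.37, lik 0.106, product 0.03922.
Normalizing constant = 0.15379; the posterior for Machine 1 is its product over the sum, 0.07125/0.15379 = 0.4633.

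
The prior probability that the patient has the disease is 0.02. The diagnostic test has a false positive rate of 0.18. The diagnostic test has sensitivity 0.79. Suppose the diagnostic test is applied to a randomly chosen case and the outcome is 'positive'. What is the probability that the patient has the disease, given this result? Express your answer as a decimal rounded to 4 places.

Write H for 'the patient has the disease'. Prior odds H:¬H = 0.02/0.98 = 0.020408. For the 'positive' outcome, the likelihood ratio is 0.79/0.18 = 4.3889.
Posterior odds = 0.020408 × 4.3889 = 0.089569, so P(H|E) = 0.089569/(1+0.089569) = 0.0822.

P(H | E) ≈ 0.0822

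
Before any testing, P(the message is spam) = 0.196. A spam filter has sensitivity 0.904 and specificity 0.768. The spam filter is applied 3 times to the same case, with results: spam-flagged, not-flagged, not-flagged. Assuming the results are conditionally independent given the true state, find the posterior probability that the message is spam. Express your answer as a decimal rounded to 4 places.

Let H be the event that the message is spam; start with P(H) = 0.196. P('spam-flagged'|H) = 0.904, P('spam-flagged'|¬H) = 0.232.
Update on result 1 ('spam-flagged'): P(H) ← 0.904·0.1960 / (0.904·0.1960 + 0.232·0.8040) = 0.17718/0.36371 = 0.4872.
Update on result 2 ('not-flagged'): P(H) ← 0.096·0.4872 / (0.096·0.4872 + 0.768·0.5128) = 0.046767/0.44063 = 0.1061.
Update on result 3 ('not-flagged'): P(H) ← 0.096·0.1061 / (0.096·0.1061 + 0.768·0.8939) = 0.010189/0.69668 = 0.0146.

Posterior P(H) ≈ 0.0146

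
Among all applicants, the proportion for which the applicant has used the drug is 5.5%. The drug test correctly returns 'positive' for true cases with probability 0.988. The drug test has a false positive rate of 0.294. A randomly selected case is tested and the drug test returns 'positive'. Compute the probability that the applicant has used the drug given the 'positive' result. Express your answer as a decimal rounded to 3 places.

Write H for 'the applicant has used the drug'. Prior odds H:¬H = 0.055/0.945 = 0.058201. For the 'positive' outcome, the likelihood ratio is 0.988/0.294 = 3.3605.
Posterior odds = 0.058201 × 3.3605 = 0.19559, so P(H|E) = 0.19559/(1+0.19559) = 0.164.

P(H | E) ≈ 0.164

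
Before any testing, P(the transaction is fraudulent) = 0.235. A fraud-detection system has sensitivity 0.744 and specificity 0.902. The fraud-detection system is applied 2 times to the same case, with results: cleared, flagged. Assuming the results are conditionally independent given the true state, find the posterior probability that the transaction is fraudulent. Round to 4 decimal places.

Posterior P(H) ≈ 0.3983

With H the event that the transaction is fraudulent, the joint likelihood of the observed sequence is P(data|H) = 0.256·0.744 = 0.19046 and P(data|¬H) = 0.902·0.098 = 0.088396.
Bayes: P(H|data) = 0.235·0.19046 / (0.235·0.19046 + 0.765·0.088396) = 0.044759/0.11238 = 0.3983.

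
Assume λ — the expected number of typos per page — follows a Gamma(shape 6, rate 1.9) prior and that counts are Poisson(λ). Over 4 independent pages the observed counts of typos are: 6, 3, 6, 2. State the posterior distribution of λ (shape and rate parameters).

Posterior: Gamma(shape=23, rate=5.9)

Total count ∑xᵢ = 17 over n = 4 pages.
Gamma is conjugate to the Poisson likelihood: posterior is Gamma(shape = 6+17 = 23, rate = 1.9+4 = 5.9).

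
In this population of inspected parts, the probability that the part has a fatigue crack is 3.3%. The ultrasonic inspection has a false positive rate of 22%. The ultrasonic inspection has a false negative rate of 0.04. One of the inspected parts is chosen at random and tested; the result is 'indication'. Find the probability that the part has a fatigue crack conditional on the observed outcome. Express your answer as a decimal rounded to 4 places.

Let H be the event that the part has a fatigue crack. P(H) = 0.033, so P(¬H) = 0.967. With E the 'indication' result, P(E|H) = 0.96 and P(E|¬H) = 0.22.
P(E) = 0.96·0.033 + 0.22·0.967 = 0.031680 + 0.21274 = 0.24442.
By Bayes' theorem, P(H|E) = 0.031680 / 0.24442 = 0.1296.

P(H | E) ≈ 0.1296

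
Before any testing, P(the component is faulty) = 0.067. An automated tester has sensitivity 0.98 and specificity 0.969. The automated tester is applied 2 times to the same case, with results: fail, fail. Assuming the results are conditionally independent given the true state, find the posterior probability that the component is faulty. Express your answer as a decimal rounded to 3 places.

With H the event that the component is faulty, the joint likelihood of the observed sequence is P(data|H) = 0.98·0.98 = 0.96040 and P(data|¬H) = 0.031·0.031 = 0.00096100.
Bayes: P(H|data) = 0.067·0.96040 / (0.067·0.96040 + 0.933·0.00096100) = 0.064347/0.065243 = 0.9863.

Posterior P(H) ≈ 0.986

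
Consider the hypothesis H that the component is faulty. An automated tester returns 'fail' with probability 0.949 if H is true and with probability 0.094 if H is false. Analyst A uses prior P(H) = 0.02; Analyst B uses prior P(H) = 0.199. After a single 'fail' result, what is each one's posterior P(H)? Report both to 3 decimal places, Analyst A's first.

Analyst A: 0.171; Analyst B: 0.715

The likelihood ratio for a 'fail' result is 0.949/0.094 = 10.096.
Analyst A: prior odds 0.02/0.98 = 0.020408; posterior odds 0.20604; posterior probability 0.171.
Analyst B: prior odds 0.199/0.801 = 0.24844; posterior odds 2.5082; posterior probability 0.715.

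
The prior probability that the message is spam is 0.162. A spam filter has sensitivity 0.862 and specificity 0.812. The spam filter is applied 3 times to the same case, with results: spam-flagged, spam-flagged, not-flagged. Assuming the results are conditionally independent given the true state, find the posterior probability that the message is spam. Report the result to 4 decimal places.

With H the event that the message is spam, the joint likelihood of the observed sequence is P(data|H) = 0.862·0.862·0.138 = 0.10254 and P(data|¬H) = 0.188·0.188·0.812 = 0.028699.
Bayes: P(H|data) = 0.162·0.10254 / (0.162·0.10254 + 0.838·0.028699) = 0.016611/0.040662 = 0.4085.

Posterior P(H) ≈ 0.4085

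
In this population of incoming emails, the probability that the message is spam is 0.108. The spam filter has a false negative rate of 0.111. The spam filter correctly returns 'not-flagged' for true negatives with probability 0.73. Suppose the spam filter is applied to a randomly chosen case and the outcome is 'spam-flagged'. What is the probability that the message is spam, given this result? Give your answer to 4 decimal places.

Let H be the event that the message is spam. P(H) = 0.108, so P(¬H) = 0.892. With E the 'spam-flagged' result, P(E|H) = 0.889 and P(E|¬H) = 0.27.
P(E) = 0.889·0.108 + 0.27·0.892 = 0.096012 + 0.24084 = 0.33685.
By Bayes' theorem, P(H|E) = 0.096012 / 0.33685 = 0.2850.

P(H | E) ≈ 0.2850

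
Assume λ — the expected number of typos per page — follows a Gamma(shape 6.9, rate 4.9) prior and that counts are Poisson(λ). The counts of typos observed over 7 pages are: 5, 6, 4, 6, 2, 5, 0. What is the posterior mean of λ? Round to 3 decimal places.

The Poisson likelihood adds the total count to the shape and the number of exposure periods to the rate. Here ∑xᵢ = 28 and n = 7, so shape 6.9→34.9 and rate 4.9→11.9.
E[λ | data] = 34.9/11.9 = 2.933.

Posterior mean ≈ 2.933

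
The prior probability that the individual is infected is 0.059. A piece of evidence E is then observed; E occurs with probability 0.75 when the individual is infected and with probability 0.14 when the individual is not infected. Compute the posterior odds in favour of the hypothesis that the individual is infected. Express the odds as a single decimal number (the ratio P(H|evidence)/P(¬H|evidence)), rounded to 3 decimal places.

Prior odds = 0.059/(1−0.059) = 0.062699.
Likelihood ratio for E = 0.75/0.14 = 5.3571.
Posterior odds = prior odds × LR = 0.33589.

Posterior odds ≈ 0.336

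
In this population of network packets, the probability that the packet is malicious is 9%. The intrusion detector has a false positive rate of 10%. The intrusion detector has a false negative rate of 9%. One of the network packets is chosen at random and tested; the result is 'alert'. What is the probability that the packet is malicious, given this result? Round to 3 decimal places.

Write H for 'the packet is malicious'. Prior odds H:¬H = 0.09/0.91 = 0.098901. For the 'alert' outcome, the likelihood ratio is 0.91/0.1 = 9.1000.
Posterior odds = 0.098901 × 9.1000 = 0.90000, so P(H|E) = 0.90000/(1+0.90000) = 0.474.

P(H | E) ≈ 0.474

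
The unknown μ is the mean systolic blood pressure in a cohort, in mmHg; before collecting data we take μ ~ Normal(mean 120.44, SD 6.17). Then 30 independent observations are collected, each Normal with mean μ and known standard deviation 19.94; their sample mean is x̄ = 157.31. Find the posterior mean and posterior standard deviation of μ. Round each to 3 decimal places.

Posterior mean ≈ 147.789; posterior SD ≈ 3.135

With known σ, the Normal prior is conjugate. Weight on the data is w = (n/σ²)/(n/σ² + 1/τ₀²) = 0.0754520/(0.0754520+0.0262682) = 0.74176.
Posterior mean = w·x̄ + (1−w)·μ₀ = 0.74176·157.31 + 0.25824·120.44 = 147.789. Posterior variance = 1/(0.0754520+0.0262682) = 9.83089, so SD = 3.135.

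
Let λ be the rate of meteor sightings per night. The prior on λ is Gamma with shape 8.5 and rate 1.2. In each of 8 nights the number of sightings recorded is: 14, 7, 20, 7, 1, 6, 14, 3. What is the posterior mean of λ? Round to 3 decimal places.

Posterior mean ≈ 8.750

Total count ∑xᵢ = 72 over n = 8 nights.
Gamma is conjugate to the Poisson likelihood: posterior is Gamma(shape = 8.5+72 = 80.5, rate = 1.2+8 = 9.2).
Posterior mean = shape/rate = 80.5/9.2 = 8.750.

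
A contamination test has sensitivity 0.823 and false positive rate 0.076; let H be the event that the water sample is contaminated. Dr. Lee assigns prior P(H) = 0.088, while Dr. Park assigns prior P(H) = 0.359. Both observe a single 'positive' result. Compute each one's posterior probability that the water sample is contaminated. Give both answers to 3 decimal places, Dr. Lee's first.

Dr. Lee: 0.511; Dr. Park: 0.858

P('+'|H) = 0.823, P('+'|¬H) = 0.076.
Dr. Lee: numerator 0.823·0.088 = 0.072424; evidence = 0.072424+0.076·0.912 = 0.14174; posterior = 0.511.
Dr. Park: numerator 0.823·0.359 = 0.29546; evidence = 0.29546+0.076·0.641 = 0.34417; posterior = 0.858.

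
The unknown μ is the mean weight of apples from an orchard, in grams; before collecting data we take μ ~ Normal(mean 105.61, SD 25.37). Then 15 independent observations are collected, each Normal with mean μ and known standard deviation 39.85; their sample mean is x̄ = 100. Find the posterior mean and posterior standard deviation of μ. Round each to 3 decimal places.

Posterior mean ≈ 100.792; posterior SD ≈ 9.535

With known σ, the Normal prior is conjugate. Weight on the data is w = (n/σ²)/(n/σ² + 1/τ₀²) = 0.00944571/(0.00944571+0.00155367) = 0.85875.
Posterior mean = w·x̄ + (1−w)·μ₀ = 0.85875·100 + 0.14125·105.61 = 100.792. Posterior variance = 1/(0.00944571+0.00155367) = 90.9142, so SD = 9.535.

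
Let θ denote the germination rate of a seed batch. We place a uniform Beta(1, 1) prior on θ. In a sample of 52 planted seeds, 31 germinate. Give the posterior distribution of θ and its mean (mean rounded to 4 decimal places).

Observing 31 successes and 21 failures updates Beta(1, 1) by adding the success and failure counts to the two shape parameters: α = 1+31 = 32, β = 1+21 = 22.
Posterior mean = α/(α+β) = 32/54 = 0.5926.

Posterior: Beta(32, 22); mean ≈ 0.5926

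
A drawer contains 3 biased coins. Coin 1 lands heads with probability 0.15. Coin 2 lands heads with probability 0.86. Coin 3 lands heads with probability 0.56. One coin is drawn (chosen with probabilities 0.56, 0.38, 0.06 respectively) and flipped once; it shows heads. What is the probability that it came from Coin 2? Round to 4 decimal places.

Posterior probability ≈ 0.7354

Tabulate prior·likelihood by source: [1] prior 0.56, lik 0.15, product 0.08400; [2] prior 0.38, lik 0.86, product 0.3268; [3] prior 0.06, lik 0.56, product 0.03360.
Normalizing constant = 0.44440; the posterior for Coin 2 is its product over the sum, 0.3268/0.44440 = 0.7354.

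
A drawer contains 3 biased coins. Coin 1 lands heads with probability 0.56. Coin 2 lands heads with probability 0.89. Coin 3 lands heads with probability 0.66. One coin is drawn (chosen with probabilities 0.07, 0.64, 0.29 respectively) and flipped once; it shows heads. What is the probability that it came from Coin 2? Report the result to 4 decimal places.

Tabulate prior·likelihood by source: [1] prior 0.07, lik 0.56, product 0.03920; [2] prior 0.64, lik 0.89, product 0.5696; [3] prior 0.29, lik 0.66, product 0.1914.
Normalizing constant = 0.80020; the posterior for Coin 2 is its product over the sum, 0.5696/0.80020 = 0.7118.

Posterior probability ≈ 0.7118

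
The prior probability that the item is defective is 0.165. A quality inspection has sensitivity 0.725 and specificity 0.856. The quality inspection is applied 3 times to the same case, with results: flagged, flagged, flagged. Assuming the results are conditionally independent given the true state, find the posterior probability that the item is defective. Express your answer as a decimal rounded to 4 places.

With H the event that the item is defective, the joint likelihood of the observed sequence is P(data|H) = 0.725·0.725·0.725 = 0.38108 and P(data|¬H) = 0.144·0.144·0.144 = 0.0029860.
Bayes: P(H|data) = 0.165·0.38108 / (0.165·0.38108 + 0.835·0.0029860) = 0.062878/0.065371 = 0.9619.

Posterior P(H) ≈ 0.9619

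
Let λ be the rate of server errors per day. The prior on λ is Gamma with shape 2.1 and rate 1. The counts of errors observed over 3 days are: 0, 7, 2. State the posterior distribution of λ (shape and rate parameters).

Total count ∑xᵢ = 9 over n = 3 days.
Gamma is conjugate to the Poisson likelihood: posterior is Gamma(shape = 2.1+9 = 11.1, rate = 1+3 = 4).

Posterior: Gamma(shape=11.1, rate=4)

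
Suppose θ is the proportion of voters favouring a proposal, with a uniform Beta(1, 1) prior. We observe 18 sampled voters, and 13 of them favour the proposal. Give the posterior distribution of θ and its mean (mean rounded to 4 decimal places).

Posterior: Beta(14, 6); mean ≈ 0.7000

Observing 13 successes and 5 failures updates Beta(1, 1) by adding the success and failure counts to the two shape parameters: α = 1+13 = 14, β = 1+5 = 6.
Posterior mean = α/(α+β) = 14/20 = 0.7000.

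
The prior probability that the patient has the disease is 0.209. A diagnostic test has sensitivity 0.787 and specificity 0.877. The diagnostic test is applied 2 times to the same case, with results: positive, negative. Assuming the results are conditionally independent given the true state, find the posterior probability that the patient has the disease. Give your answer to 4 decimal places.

With H the event that the patient has the disease, the joint likelihood of the observed sequence is P(data|H) = 0.787·0.213 = 0.16763 and P(data|¬H) = 0.123·0.877 = 0.10787.
Bayes: P(H|data) = 0.209·0.16763 / (0.209·0.16763 + 0.791·0.10787) = 0.035035/0.12036 = 0.2911.

Posterior P(H) ≈ 0.2911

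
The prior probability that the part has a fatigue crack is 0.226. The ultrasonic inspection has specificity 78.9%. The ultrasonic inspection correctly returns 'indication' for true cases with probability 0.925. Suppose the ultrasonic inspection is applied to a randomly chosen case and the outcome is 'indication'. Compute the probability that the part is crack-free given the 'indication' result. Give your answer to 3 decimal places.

P(¬H | E) ≈ 0.439

Let H be the event that the part has a fatigue crack. P(H) = 0.226, so P(¬H) = 0.774. With E the 'indication' result, P(E|H) = 0.925 and P(E|¬H) = 0.211.
P(E) = 0.925·0.226 + 0.211·0.774 = 0.20905 + 0.16331 = 0.37236.
By Bayes' theorem, P(H|E) = 0.20905 / 0.37236 = 0.561. Hence P(¬H|E) = 1 − 0.561 = 0.439.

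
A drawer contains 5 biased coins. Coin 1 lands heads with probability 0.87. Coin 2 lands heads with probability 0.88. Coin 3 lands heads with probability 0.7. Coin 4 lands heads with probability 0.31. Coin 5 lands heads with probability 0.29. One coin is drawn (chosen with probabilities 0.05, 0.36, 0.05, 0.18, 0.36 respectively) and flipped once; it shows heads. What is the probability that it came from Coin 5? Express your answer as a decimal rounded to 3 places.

Tabulate prior·likelihood by source: [1] prior 0.05, lik 0.87, product 0.04350; [2] prior 0.36, lik 0.88, product 0.3168; [3] prior 0.05, lik 0.7, product 0.03500; [4] prior 0.18, lik 0.31, product 0.05580; [5] prior 0.36, lik 0.29, product 0.1044.
Normalizing constant = 0.55550; the posterior for Coin 5 is its product over the sum, 0.1044/0.55550 = 0.188.

Posterior probability ≈ 0.188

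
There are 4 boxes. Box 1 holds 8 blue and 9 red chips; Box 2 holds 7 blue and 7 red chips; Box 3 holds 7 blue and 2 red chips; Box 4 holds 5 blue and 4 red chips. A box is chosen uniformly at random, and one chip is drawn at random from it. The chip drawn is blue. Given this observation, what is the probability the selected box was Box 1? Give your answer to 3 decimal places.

P(blue|Box 1) = 0.4706; P(blue|Box 2) = 0.5; P(blue|Box 3) = 0.7778; P(blue|Box 4) = 0.5556.
Prior × likelihood for each source: 0.25·0.4706=0.1176, 0.25·0.5=0.1250, 0.25·0.7778=0.1944, 0.25·0.5556=0.1389. Summing gives P(blue) = 0.57598.
P(Box 1 | blue) = 0.1176 / 0.57598 = 0.204.

Posterior probability ≈ 0.204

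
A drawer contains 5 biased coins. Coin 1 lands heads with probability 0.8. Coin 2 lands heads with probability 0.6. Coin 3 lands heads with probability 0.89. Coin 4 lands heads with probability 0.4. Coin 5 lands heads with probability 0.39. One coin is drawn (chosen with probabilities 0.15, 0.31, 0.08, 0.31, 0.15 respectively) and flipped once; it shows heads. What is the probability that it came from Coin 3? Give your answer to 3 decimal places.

Posterior probability ≈ 0.127

Tabulate prior·likelihood by source: [1] prior 0.15, lik 0.8, product 0.1200; [2] prior 0.31, lik 0.6, product 0.1860; [3] prior 0.08, lik 0.89, product 0.07120; [4] prior 0.31, lik 0.4, product 0.1240; [5] prior 0.15, lik 0.39, product 0.05850.
Normalizing constant = 0.55970; the posterior for Coin 3 is its product over the sum, 0.07120/0.55970 = 0.127.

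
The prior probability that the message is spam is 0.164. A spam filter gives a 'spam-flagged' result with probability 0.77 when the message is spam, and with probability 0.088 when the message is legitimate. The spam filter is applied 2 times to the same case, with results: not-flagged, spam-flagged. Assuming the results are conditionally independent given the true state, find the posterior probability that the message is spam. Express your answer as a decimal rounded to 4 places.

With H the event that the message is spam, the joint likelihood of the observed sequence is P(data|H) = 0.23·0.77 = 0.17710 and P(data|¬H) = 0.912·0.088 = 0.080256.
Bayes: P(H|data) = 0.164·0.17710 / (0.164·0.17710 + 0.836·0.080256) = 0.029044/0.096138 = 0.3021.

Posterior P(H) ≈ 0.3021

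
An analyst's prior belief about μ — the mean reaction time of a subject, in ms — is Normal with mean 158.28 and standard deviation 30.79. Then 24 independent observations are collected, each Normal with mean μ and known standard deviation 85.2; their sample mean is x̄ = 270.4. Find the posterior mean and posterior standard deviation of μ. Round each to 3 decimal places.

Posterior mean ≈ 243.281; posterior SD ≈ 15.143

Prior precision 1/τ₀² = 1/30.79² = 0.00105483; data precision n/σ² = 24/85.2² = 0.00330622.
Posterior precision = 0.00105483 + 0.00330622 = 0.00436105, giving posterior SD = 1/√0.00436105 = 15.143.
Posterior mean = (0.00105483·158.28 + 0.00330622·270.4) / 0.00436105 = 243.281.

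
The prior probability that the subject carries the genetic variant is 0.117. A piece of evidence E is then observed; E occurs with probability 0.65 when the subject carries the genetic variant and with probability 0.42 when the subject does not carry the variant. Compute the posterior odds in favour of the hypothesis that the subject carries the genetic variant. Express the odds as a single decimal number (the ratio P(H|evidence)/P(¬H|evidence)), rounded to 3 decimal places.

Posterior odds ≈ 0.205

Prior odds = 0.117/(1−0.117) = 0.13250. In log-odds, ln(0.13250) = -2.0212.
Add log likelihood ratio: ln(1.5476) = 0.43672.
Posterior log-odds = -1.5844, so posterior odds = exp(-1.5844) = 0.20506.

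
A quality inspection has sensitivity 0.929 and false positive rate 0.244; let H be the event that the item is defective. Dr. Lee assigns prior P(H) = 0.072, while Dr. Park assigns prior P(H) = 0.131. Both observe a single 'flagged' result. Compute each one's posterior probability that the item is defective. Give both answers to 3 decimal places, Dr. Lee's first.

Dr. Lee: 0.228; Dr. Park: 0.365

P('+'|H) = 0.929, P('+'|¬H) = 0.244.
Dr. Lee: numerator 0.929·0.072 = 0.066888; evidence = 0.066888+0.244·0.928 = 0.29332; posterior = 0.228.
Dr. Park: numerator 0.929·0.131 = 0.12170; evidence = 0.12170+0.244·0.869 = 0.33374; posterior = 0.365.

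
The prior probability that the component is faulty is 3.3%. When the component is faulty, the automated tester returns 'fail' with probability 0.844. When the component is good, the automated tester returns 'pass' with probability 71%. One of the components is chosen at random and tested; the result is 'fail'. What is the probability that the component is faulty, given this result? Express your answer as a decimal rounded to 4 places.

P(H | E) ≈ 0.0903

Let H be the event that the component is faulty. P(H) = 0.033, so P(¬H) = 0.967. With E the 'fail' result, P(E|H) = 0.844 and P(E|¬H) = 0.29.
P(E) = 0.844·0.033 + 0.29·0.967 = 0.027852 + 0.28043 = 0.30828.
By Bayes' theorem, P(H|E) = 0.027852 / 0.30828 = 0.0903.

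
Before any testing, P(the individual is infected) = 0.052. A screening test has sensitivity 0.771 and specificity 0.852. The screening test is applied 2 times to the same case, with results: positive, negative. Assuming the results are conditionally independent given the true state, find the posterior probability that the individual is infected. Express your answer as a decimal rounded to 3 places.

Posterior P(H) ≈ 0.071

With H the event that the individual is infected, the joint likelihood of the observed sequence is P(data|H) = 0.771·0.229 = 0.17656 and P(data|¬H) = 0.148·0.852 = 0.12610.
Bayes: P(H|data) = 0.052·0.17656 / (0.052·0.17656 + 0.948·0.12610) = 0.0091811/0.12872 = 0.0713.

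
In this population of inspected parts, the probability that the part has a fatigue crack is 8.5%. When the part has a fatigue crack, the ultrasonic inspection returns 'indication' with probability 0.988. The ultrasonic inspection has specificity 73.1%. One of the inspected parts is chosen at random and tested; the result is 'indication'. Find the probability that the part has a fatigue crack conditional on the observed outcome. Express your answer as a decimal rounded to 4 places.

P(H | E) ≈ 0.2544

Write H for 'the part has a fatigue crack'. Prior odds H:¬H = 0.085/0.915 = 0.092896. For the 'indication' outcome, the likelihood ratio is 0.988/0.269 = 3.6729.
Posterior odds = 0.092896 × 3.6729 = 0.34119, so P(H|E) = 0.34119/(1+0.34119) = 0.2544.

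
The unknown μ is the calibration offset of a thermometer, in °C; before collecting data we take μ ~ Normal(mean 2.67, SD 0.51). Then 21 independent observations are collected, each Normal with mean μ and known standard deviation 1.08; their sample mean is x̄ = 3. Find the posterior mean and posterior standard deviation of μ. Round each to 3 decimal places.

Prior precision 1/τ₀² = 1/0.51² = 3.84468; data precision n/σ² = 21/1.08² = 18.0041.
Posterior precision = 3.84468 + 18.0041 = 21.8488, giving posterior SD = 1/√21.8488 = 0.214.
Posterior mean = (3.84468·2.67 + 18.0041·3) / 21.8488 = 2.942.

Posterior mean ≈ 2.942; posterior SD ≈ 0.214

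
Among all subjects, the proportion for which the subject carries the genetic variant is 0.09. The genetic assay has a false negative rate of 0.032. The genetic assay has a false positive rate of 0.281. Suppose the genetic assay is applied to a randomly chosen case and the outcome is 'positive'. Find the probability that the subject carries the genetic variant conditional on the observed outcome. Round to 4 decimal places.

Write H for 'the subject carries the genetic variant'. Prior odds H:¬H = 0.09/0.91 = 0.098901. For the 'positive' outcome, the likelihood ratio is 0.968/0.281 = 3.4448.
Posterior odds = 0.098901 × 3.4448 = 0.34070, so P(H|E) = 0.34070/(1+0.34070) = 0.2541.

P(H | E) ≈ 0.2541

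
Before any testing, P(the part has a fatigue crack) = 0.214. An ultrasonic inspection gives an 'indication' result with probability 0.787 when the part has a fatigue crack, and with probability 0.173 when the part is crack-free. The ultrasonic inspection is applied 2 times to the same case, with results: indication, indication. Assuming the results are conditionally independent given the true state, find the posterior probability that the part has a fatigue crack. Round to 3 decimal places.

Posterior P(H) ≈ 0.849

Let H be the event that the part has a fatigue crack; start with P(H) = 0.214. P('indication'|H) = 0.787, P('indication'|¬H) = 0.173.
Update on result 1 ('indication'): P(H) ← 0.787·0.2140 / (0.787·0.2140 + 0.173·0.7860) = 0.16842/0.30440 = 0.5533.
Update on result 2 ('indication'): P(H) ← 0.787·0.5533 / (0.787·0.5533 + 0.173·0.4467) = 0.43544/0.51272 = 0.8493.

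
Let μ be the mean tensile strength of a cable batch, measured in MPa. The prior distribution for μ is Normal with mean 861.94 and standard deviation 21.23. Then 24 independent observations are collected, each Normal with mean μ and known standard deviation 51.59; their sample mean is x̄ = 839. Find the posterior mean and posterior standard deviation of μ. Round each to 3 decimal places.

With known σ, the Normal prior is conjugate. Weight on the data is w = (n/σ²)/(n/σ² + 1/τ₀²) = 0.00901738/(0.00901738+0.00221871) = 0.80254.
Posterior mean = w·x̄ + (1−w)·μ₀ = 0.80254·839 + 0.19746·861.94 = 843.530. Posterior variance = 1/(0.00901738+0.00221871) = 88.9990, so SD = 9.434.

Posterior mean ≈ 843.530; posterior SD ≈ 9.434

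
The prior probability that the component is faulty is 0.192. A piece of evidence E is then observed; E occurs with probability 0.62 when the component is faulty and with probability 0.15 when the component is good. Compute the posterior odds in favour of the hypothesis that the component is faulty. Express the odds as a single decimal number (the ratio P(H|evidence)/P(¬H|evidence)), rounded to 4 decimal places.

Prior odds = 0.192/(1−0.192) = 0.23762.
Likelihood ratio for E = 0.62/0.15 = 4.1333.
Posterior odds = prior odds × LR = 0.98218.

Posterior odds ≈ 0.9822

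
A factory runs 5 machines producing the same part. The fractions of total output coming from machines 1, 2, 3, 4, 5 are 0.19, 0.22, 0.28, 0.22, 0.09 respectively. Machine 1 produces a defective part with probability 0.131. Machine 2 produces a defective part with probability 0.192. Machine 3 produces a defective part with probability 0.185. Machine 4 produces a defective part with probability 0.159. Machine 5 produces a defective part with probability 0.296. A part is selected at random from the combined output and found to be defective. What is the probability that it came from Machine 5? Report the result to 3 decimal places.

P(defective|M1) = 0.131; P(defective|M2) = 0.192; P(defective|M3) = 0.185; P(defective|M4) = 0.159; P(defective|M5) = 0.296.
Prior × likelihood for each source: 0.19·0.131=0.02489, 0.22·0.192=0.04224, 0.28·0.185=0.05180, 0.22·0.159=0.03498, 0.09·0.296=0.02664. Summing gives P(defective) = 0.18055.
P(Machine 5 | defective) = 0.02664 / 0.18055 = 0.148.

Posterior probability ≈ 0.148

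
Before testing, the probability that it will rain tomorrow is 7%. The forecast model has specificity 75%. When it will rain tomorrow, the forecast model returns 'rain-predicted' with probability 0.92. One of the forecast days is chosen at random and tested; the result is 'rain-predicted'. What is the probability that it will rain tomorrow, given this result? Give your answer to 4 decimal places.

P(H | E) ≈ 0.2169

Write H for 'it will rain tomorrow'. Prior odds H:¬H = 0.07/0.93 = 0.075269. For the 'rain-predicted' outcome, the likelihood ratio is 0.92/0.25 = 3.6800.
Posterior odds = 0.075269 × 3.6800 = 0.27699, so P(H|E) = 0.27699/(1+0.27699) = 0.2169.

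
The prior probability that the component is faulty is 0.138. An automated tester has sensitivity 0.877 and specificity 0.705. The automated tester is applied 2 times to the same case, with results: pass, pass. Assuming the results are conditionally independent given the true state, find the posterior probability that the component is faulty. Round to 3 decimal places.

With H the event that the component is faulty, the joint likelihood of the observed sequence is P(data|H) = 0.123·0.123 = 0.015129 and P(data|¬H) = 0.705·0.705 = 0.49702.
Bayes: P(H|data) = 0.138·0.015129 / (0.138·0.015129 + 0.862·0.49702) = 0.0020878/0.43052 = 0.0048.

Posterior P(H) ≈ 0.005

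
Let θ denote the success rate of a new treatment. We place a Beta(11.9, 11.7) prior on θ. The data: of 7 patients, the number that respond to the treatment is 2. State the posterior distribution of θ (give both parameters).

The binomial likelihood is conjugate to the Beta prior: with 2 successes and 5 failures, the posterior is Beta(11.9+2, 11.7+5) = Beta(13.9, 16.7).

Posterior: Beta(13.9, 16.7)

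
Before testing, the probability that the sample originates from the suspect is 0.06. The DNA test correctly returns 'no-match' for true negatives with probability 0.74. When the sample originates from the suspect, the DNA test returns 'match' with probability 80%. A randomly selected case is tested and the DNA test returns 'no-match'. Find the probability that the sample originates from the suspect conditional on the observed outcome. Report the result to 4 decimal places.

Write H for 'the sample originates from the suspect'. Prior odds H:¬H = 0.06/0.94 = 0.063830. For the 'no-match' outcome, the likelihood ratio is 0.2/0.74 = 0.27027.
Posterior odds = 0.063830 × 0.27027 = 0.017251, so P(H|E) = 0.017251/(1+0.017251) = 0.0170.

P(H | E) ≈ 0.0170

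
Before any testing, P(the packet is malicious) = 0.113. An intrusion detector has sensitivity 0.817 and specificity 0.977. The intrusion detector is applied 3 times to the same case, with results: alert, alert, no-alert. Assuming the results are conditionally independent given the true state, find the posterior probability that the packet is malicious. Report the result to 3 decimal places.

Posterior P(H) ≈ 0.968

With H the event that the packet is malicious, the joint likelihood of the observed sequence is P(data|H) = 0.817·0.817·0.183 = 0.12215 and P(data|¬H) = 0.023·0.023·0.977 = 0.00051683.
Bayes: P(H|data) = 0.113·0.12215 / (0.113·0.12215 + 0.887·0.00051683) = 0.013803/0.014261 = 0.9679.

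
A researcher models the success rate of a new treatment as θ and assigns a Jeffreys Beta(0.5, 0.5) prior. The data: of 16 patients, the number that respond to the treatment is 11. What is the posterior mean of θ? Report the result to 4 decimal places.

The binomial likelihood is conjugate to the Beta prior: with 11 successes and 5 failures, the posterior is Beta(0.5+11, 0.5+5) = Beta(11.5, 5.5).
Posterior mean = α/(α+β) = 11.5/17 = 0.6765.

Posterior mean ≈ 0.6765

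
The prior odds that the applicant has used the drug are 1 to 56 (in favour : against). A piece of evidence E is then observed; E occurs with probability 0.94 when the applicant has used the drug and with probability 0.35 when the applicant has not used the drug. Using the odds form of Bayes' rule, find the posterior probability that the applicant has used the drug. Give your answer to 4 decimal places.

Prior odds = 1/56 = 0.017857. In log-odds, ln(0.017857) = -4.0254.
Add log likelihood ratio: ln(2.6857) = 0.98795.
Posterior log-odds = -3.0374, so posterior odds = exp(-3.0374) = 0.047959. Converting, P(H|E) = 0.047959/1.0480 = 0.0458.

Posterior probability ≈ 0.0458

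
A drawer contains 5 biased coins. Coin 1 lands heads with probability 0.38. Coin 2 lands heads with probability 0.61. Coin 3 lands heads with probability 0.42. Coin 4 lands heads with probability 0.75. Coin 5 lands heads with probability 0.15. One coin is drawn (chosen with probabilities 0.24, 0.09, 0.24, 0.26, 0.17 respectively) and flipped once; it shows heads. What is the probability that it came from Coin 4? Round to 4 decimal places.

P(heads|C1) = 0.38; P(heads|C2) = 0.61; P(heads|C3) = 0.42; P(heads|C4) = 0.75; P(heads|C5) = 0.15.
Prior × likelihood for each source: 0.24·0.38=0.09120, 0.09·0.61=0.05490, 0.24·0.42=0.1008, 0.26·0.75=0.1950, 0.17·0.15=0.02550. Summing gives P(heads) = 0.46740.
P(Coin 4 | heads) = 0.1950 / 0.46740 = 0.4172.

Posterior probability ≈ 0.4172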